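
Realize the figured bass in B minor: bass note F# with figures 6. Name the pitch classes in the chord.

F#, A, D

The written figures 6 are shorthand for 6/3: the 3 is implied.
A third above F# in this key is A.
A sixth above F# in this key is D.
Together with the bass F#, this spells D major in first inversion.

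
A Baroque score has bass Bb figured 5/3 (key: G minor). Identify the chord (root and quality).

The figures 5/3 indicate a triad in root position.
In root position the bass is the root, so the root is Bb.
The chord tones are Bb, D, F, giving Bb major.

Bb major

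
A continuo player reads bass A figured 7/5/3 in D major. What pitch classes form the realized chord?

A third above A in this key is C#.
A fifth above A in this key is E.
A seventh above A in this key is G.
Together with the bass A, this spells A dominant seventh in root position.

A, C#, E, G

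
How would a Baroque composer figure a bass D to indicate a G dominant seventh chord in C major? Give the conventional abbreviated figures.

D is the fifth of G dominant seventh, so the chord is in second inversion.
A seventh chord in second inversion is figured 6/4/3, conventionally abbreviated 4/3.

4/3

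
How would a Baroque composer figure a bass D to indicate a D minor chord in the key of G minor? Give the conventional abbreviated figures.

D is the root of D minor, so the chord is in root position.
A triad in root position is figured 5/3, conventionally abbreviated (no figures — root-position triad).

no figures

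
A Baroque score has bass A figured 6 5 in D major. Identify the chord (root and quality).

F# minor seventh

The figures 6 5 indicate a seventh chord in first inversion.
In first inversion the root lies a sixth above the bass: a sixth above A in D major is F#.
The chord tones are A, C#, E, F#, giving F# minor seventh.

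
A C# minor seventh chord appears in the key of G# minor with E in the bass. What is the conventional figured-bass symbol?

6/5

E is the third of C# minor seventh, so the chord is in first inversion.
A seventh chord in first inversion is figured 6/5/3, conventionally abbreviated 6/5.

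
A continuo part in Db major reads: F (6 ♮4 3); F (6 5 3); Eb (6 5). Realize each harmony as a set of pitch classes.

F (6/♮4/3): F, Ab, B, Db.
F (6/5/3): F, Ab, C, Db.
Eb (6/5/3): Eb, Gb, Bb, C.

F, Ab, B, Db | F, Ab, C, Db | Eb, Gb, Bb, C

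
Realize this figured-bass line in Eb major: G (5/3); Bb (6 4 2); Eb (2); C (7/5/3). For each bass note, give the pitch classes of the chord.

G (5/3): G, Bb, D.
Bb (6/4/2): Bb, C, Eb, G.
Eb (6/4/2): Eb, F, Ab, C.
C (7/5/3): C, Eb, G, Bb.

G, Bb, D | Bb, C, Eb, G | Eb, F, Ab, C | C, Eb, G, Bb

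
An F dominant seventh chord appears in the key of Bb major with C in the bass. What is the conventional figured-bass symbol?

C is the fifth of F dominant seventh, so the chord is in second inversion.
A seventh chord in second inversion is figured 6/4/3, conventionally abbreviated 4/3.

4/3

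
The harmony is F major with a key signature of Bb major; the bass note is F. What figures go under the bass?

no figures

F is the root of F major, so the chord is in root position.
A triad in root position is figured 5/3, conventionally abbreviated (no figures — root-position triad).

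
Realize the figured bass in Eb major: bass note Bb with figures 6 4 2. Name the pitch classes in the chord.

Bb, C, Eb, G

A second above Bb in this key is C.
A fourth above Bb in this key is Eb.
A sixth above Bb in this key is G.
Together with the bass Bb, this spells C minor seventh in third inversion.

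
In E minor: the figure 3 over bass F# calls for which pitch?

A

Counting 2 letter steps above F# lands on A; in E minor, that letter is A.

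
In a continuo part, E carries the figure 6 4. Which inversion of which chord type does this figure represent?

Intervals of 6/4 above the bass form a triad; the bass is the fifth, so this is second inversion.

triad, second inversion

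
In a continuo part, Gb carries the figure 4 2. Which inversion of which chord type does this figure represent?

seventh chord, third inversion

4 2 is shorthand for 6/4/2.
Intervals of 6/4/2 above the bass form a seventh chord; the bass is the seventh, so this is third inversion.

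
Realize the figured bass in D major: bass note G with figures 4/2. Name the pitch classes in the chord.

The written figures 4/2 are shorthand for 6/4/2: the 6 is implied.
A second above G in this key is A.
A fourth above G in this key is C#.
A sixth above G in this key is E.
Together with the bass G, this spells A dominant seventh in third inversion.

G, A, C#, E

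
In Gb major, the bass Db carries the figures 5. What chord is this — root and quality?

The figures 5 indicate a triad in root position.
In root position the bass is the root, so the root is Db.
The chord tones are Db, F, Ab, giving Db major.

Db major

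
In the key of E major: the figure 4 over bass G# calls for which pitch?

C#

Counting 3 letter steps above G# lands on C; in E major, that letter is C#.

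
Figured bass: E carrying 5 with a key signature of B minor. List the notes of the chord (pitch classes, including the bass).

E, G, B

The written figures 5 are shorthand for 5/3: the 3 is implied.
A third above E in this key is G.
A fifth above E in this key is B.
Together with the bass E, this spells E minor in root position.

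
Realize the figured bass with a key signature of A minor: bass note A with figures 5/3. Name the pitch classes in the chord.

A, C, E

A third above A in this key is C.
A fifth above A in this key is E.
Together with the bass A, this spells A minor in root position.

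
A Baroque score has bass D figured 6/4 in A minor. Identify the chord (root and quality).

The figures 6/4 indicate a triad in second inversion.
In second inversion the root lies a fourth above the bass: a fourth above D in A minor is G.
The chord tones are D, G, B, giving G major.

G major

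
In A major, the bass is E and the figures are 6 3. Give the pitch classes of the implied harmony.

E, G#, C#

A third above E in this key is G#.
A sixth above E in this key is C#.
Together with the bass E, this spells C# minor in first inversion.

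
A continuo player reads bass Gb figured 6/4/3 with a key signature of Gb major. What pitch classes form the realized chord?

A third above Gb in this key is Bb.
A fourth above Gb in this key is Cb.
A sixth above Gb in this key is Eb.
Together with the bass Gb, this spells Cb major seventh in second inversion.

Gb, Bb, Cb, Eb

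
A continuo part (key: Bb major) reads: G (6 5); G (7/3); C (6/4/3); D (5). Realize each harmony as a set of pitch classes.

G (6/5/3): G, Bb, D, Eb.
G (7/5/3): G, Bb, D, F.
C (6/4/3): C, Eb, F, A.
D (5/3): D, F, A.

G, Bb, D, Eb | G, Bb, D, F | C, Eb, F, A | D, F, A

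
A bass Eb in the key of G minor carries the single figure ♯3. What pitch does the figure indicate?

Counting 2 letter steps above Eb lands on G; in G minor, that letter is G.
The #3 figure raises it a semitone, giving G#.

G#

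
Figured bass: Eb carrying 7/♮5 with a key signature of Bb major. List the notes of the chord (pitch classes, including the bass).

Eb, G, B, D

The written figures 7/♮5 are shorthand for 7/5/3: the 3 is implied.
A third above Eb in this key is G.
A fifth above Eb in this key is Bb, made natural (B) by the ♮ figure.
A seventh above Eb in this key is D.
Together with the bass Eb, this spells Eb augmented major seventh in root position.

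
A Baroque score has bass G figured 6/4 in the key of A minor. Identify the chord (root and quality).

C major

The figures 6/4 indicate a triad in second inversion.
In second inversion the root lies a fourth above the bass: a fourth above G in A minor is C.
The chord tones are G, C, E, giving C major.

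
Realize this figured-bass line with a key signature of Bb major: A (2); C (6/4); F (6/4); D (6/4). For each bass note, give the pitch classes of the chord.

A, Bb, D, F | C, F, A | F, Bb, D | D, G, Bb

A (6/4/2): A, Bb, D, F.
C (6/4): C, F, A.
F (6/4): F, Bb, D.
D (6/4): D, G, Bb.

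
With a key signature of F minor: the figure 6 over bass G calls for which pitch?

Counting 5 letter steps above G lands on E; in F minor, that letter is Eb.

Eb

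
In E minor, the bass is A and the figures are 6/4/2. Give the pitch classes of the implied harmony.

A, B, D, F#

A second above A in this key is B.
A fourth above A in this key is D.
A sixth above A in this key is F#.
Together with the bass A, this spells B minor seventh in third inversion.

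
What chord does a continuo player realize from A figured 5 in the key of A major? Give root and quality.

A major

The figures 5 indicate a triad in root position.
In root position the bass is the root, so the root is A.
The chord tones are A, C#, E, giving A major.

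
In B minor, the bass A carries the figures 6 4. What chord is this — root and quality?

D major

The figures 6 4 indicate a triad in second inversion.
In second inversion the root lies a fourth above the bass: a fourth above A in B minor is D.
The chord tones are A, D, F#, giving D major.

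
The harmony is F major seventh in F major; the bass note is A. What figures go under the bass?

A is the third of F major seventh, so the chord is in first inversion.
A seventh chord in first inversion is figured 6/5/3, conventionally abbreviated 6/5.

6/5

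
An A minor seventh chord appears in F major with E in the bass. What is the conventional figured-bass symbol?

E is the fifth of A minor seventh, so the chord is in second inversion.
A seventh chord in second inversion is figured 6/4/3, conventionally abbreviated 4/3.

4/3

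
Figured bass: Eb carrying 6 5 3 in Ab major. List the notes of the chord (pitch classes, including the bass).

A third above Eb in this key is G.
A fifth above Eb in this key is Bb.
A sixth above Eb in this key is C.
Together with the bass Eb, this spells C minor seventh in first inversion.

Eb, G, Bb, C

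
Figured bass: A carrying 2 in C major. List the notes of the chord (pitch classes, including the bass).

The written figures 2 are shorthand for 6/4/2: the 6/4 are implied.
A second above A in this key is B.
A fourth above A in this key is D.
A sixth above A in this key is F.
Together with the bass A, this spells B half-diminished seventh in third inversion.

A, B, D, F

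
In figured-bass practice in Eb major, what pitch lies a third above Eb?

Counting 2 letter steps above Eb lands on G; in Eb major, that letter is G.

G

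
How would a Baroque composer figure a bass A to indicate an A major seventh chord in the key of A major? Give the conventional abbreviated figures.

7

A is the root of A major seventh, so the chord is in root position.
A seventh chord in root position is figured 7/5/3, conventionally abbreviated 7.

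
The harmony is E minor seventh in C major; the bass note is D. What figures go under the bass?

4/2

D is the seventh of E minor seventh, so the chord is in third inversion.
A seventh chord in third inversion is figured 6/4/2, conventionally abbreviated 4/2.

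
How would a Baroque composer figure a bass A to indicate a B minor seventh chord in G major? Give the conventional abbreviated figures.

A is the seventh of B minor seventh, so the chord is in third inversion.
A seventh chord in third inversion is figured 6/4/2, conventionally abbreviated 4/2.

4/2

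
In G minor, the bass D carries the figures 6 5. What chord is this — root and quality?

The figures 6 5 indicate a seventh chord in first inversion.
In first inversion the root lies a sixth above the bass: a sixth above D in G minor is Bb.
The chord tones are D, F, A, Bb, giving Bb major seventh.

Bb major seventh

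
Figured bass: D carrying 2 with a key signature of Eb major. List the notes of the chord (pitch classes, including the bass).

D, Eb, G, Bb

The written figures 2 are shorthand for 6/4/2: the 6/4 are implied.
A second above D in this key is Eb.
A fourth above D in this key is G.
A sixth above D in this key is Bb.
Together with the bass D, this spells Eb major seventh in third inversion.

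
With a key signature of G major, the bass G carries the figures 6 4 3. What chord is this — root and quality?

The figures 6 4 3 indicate a seventh chord in second inversion.
In second inversion the root lies a fourth above the bass: a fourth above G in G major is C.
The chord tones are G, B, C, E, giving C major seventh.

C major seventh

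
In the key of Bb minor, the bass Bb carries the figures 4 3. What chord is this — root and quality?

Eb minor seventh

The figures 4 3 indicate a seventh chord in second inversion.
In second inversion the root lies a fourth above the bass: a fourth above Bb in Bb minor is Eb.
The chord tones are Bb, Db, Eb, Gb, giving Eb minor seventh.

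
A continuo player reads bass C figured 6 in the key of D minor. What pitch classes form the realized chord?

The written figures 6 are shorthand for 6/3: the 3 is implied.
A third above C in this key is E.
A sixth above C in this key is A.
Together with the bass C, this spells A minor in first inversion.

C, E, A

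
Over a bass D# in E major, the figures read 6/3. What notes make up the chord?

D#, F#, B

A third above D# in this key is F#.
A sixth above D# in this key is B.
Together with the bass D#, this spells B major in first inversion.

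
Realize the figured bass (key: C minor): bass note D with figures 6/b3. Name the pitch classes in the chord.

A third above D in this key is F, lowered to Fb by the flat.
A sixth above D in this key is Bb.

D, Fb, Bb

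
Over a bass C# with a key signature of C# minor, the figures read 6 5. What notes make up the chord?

C#, E, G#, A

The written figures 6 5 are shorthand for 6/5/3: the 3 is implied.
A third above C# in this key is E.
A fifth above C# in this key is G#.
A sixth above C# in this key is A.
Together with the bass C#, this spells A major seventh in first inversion.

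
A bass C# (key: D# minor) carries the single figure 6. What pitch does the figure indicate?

Counting 5 letter steps above C# lands on A; in D# minor, that letter is A#.

A#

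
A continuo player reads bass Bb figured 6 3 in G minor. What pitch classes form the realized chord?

Bb, D, G

A third above Bb in this key is D.
A sixth above Bb in this key is G.
Together with the bass Bb, this spells G minor in first inversion.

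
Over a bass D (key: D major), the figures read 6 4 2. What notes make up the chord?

D, E, G, B

A second above D in this key is E.
A fourth above D in this key is G.
A sixth above D in this key is B.
Together with the bass D, this spells E minor seventh in third inversion.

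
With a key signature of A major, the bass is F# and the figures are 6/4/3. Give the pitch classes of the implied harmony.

F#, A, B, D

A third above F# in this key is A.
A fourth above F# in this key is B.
A sixth above F# in this key is D.
Together with the bass F#, this spells B minor seventh in second inversion.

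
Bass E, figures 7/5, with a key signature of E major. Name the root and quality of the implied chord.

The figures 7/5 indicate a seventh chord in root position.
In root position the bass is the root, so the root is E.
The chord tones are E, G#, B, D#, giving E major seventh.

E major seventh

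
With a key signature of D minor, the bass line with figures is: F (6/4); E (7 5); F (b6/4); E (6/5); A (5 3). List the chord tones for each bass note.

F, Bb, D | E, G, Bb, D | F, Bb, Db | E, G, Bb, C | A, C, E

F (6/4): F, Bb, D.
E (7/5/3): E, G, Bb, D.
F (b6/4): F, Bb, Db.
E (6/5/3): E, G, Bb, C.
A (5/3): A, C, E.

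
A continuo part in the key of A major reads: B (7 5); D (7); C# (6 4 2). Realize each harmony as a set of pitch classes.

B, D, F#, A | D, F#, A, C# | C#, D, F#, A

B (7/5/3): B, D, F#, A.
D (7/5/3): D, F#, A, C#.
C# (6/4/2): C#, D, F#, A.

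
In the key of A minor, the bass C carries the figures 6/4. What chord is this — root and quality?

F major

The figures 6/4 indicate a triad in second inversion.
In second inversion the root lies a fourth above the bass: a fourth above C in A minor is F.
The chord tones are C, F, A, giving F major.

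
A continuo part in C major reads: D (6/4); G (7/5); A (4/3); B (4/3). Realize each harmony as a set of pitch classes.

D (6/4): D, G, B.
G (7/5/3): G, B, D, F.
A (6/4/3): A, C, D, F.
B (6/4/3): B, D, E, G.

D, G, B | G, B, D, F | A, C, D, F | B, D, E, G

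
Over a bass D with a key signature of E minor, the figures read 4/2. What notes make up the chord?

The written figures 4/2 are shorthand for 6/4/2: the 6 is implied.
A second above D in this key is E.
A fourth above D in this key is G.
A sixth above D in this key is B.
Together with the bass D, this spells E minor seventh in third inversion.

D, E, G, B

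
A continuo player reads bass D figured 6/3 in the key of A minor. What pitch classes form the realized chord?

D, F, B

A third above D in this key is F.
A sixth above D in this key is B.
Together with the bass D, this spells B diminished in first inversion.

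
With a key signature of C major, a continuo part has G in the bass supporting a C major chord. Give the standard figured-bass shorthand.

G is the fifth of C major, so the chord is in second inversion.
A triad in second inversion is figured 6/4, conventionally abbreviated 6/4.

6/4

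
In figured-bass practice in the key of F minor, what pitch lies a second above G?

Ab

Counting 1 letter step above G lands on A; in F minor, that letter is Ab.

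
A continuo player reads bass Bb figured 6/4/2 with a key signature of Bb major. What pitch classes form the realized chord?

Bb, C, Eb, G

A second above Bb in this key is C.
A fourth above Bb in this key is Eb.
A sixth above Bb in this key is G.
Together with the bass Bb, this spells C minor seventh in third inversion.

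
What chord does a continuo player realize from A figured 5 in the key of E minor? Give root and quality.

A minor

The figures 5 indicate a triad in root position.
In root position the bass is the root, so the root is A.
The chord tones are A, C, E, giving A minor.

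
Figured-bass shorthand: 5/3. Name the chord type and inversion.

Intervals of 5/3 above the bass form a triad; the bass is the root, so this is root position.

triad, root position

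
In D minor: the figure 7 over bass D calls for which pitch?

C

Counting 6 letter steps above D lands on C; in D minor, that letter is C.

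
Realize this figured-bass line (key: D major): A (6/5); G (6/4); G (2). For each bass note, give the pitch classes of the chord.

A (6/5/3): A, C#, E, F#.
G (6/4): G, C#, E.
G (6/4/2): G, A, C#, E.

A, C#, E, F# | G, C#, E | G, A, C#, E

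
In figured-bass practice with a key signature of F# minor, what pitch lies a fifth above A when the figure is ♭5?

Eb

Counting 4 letter steps above A lands on E; in F# minor, that letter is E.
The b5 figure lowers it a semitone, giving Eb.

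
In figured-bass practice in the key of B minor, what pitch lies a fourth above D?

Counting 3 letter steps above D lands on G; in B minor, that letter is G.

G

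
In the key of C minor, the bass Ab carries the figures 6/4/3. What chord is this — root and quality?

The figures 6/4/3 indicate a seventh chord in second inversion.
In second inversion the root lies a fourth above the bass: a fourth above Ab in C minor is D.
The chord tones are Ab, C, D, F, giving D half-diminished seventh.

D half-diminished seventh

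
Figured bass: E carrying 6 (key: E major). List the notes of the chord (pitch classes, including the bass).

E, G#, C#

The written figures 6 are shorthand for 6/3: the 3 is implied.
A third above E in this key is G#.
A sixth above E in this key is C#.
Together with the bass E, this spells C# minor in first inversion.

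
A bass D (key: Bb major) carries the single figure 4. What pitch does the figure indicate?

Counting 3 letter steps above D lands on G; in Bb major, that letter is G.

G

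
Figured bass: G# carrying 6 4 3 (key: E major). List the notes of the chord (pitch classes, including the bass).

G#, B, C#, E

A third above G# in this key is B.
A fourth above G# in this key is C#.
A sixth above G# in this key is E.
Together with the bass G#, this spells C# minor seventh in second inversion.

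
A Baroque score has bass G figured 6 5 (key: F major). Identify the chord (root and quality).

The figures 6 5 indicate a seventh chord in first inversion.
In first inversion the root lies a sixth above the bass: a sixth above G in F major is E.
The chord tones are G, Bb, D, E, giving E half-diminished seventh.

E half-diminished seventh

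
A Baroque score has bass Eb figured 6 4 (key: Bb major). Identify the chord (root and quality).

The figures 6 4 indicate a triad in second inversion.
In second inversion the root lies a fourth above the bass: a fourth above Eb in Bb major is A.
The chord tones are Eb, A, C, giving A diminished.

A diminished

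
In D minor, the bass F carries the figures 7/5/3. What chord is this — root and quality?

The figures 7/5/3 indicate a seventh chord in root position.
In root position the bass is the root, so the root is F.
The chord tones are F, A, C, E, giving F major seventh.

F major seventh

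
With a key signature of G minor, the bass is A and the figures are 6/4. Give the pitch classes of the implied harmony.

A fourth above A in this key is D.
A sixth above A in this key is F.
Together with the bass A, this spells D minor in second inversion.

A, D, F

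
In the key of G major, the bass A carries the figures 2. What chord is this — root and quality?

B minor seventh

The figures 2 indicate a seventh chord in third inversion.
In third inversion the root lies a second above the bass: a second above A in G major is B.
The chord tones are A, B, D, F#, giving B minor seventh.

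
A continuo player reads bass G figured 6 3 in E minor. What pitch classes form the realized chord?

A third above G in this key is B.
A sixth above G in this key is E.
Together with the bass G, this spells E minor in first inversion.

G, B, E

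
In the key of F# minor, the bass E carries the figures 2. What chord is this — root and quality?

F# minor seventh

The figures 2 indicate a seventh chord in third inversion.
In third inversion the root lies a second above the bass: a second above E in F# minor is F#.
The chord tones are E, F#, A, C#, giving F# minor seventh.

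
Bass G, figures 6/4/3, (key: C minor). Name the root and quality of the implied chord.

C minor seventh

The figures 6/4/3 indicate a seventh chord in second inversion.
In second inversion the root lies a fourth above the bass: a fourth above G in C minor is C.
The chord tones are G, Bb, C, Eb, giving C minor seventh.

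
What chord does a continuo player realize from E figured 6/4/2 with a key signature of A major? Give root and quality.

F# minor seventh

The figures 6/4/2 indicate a seventh chord in third inversion.
In third inversion the root lies a second above the bass: a second above E in A major is F#.
The chord tones are E, F#, A, C#, giving F# minor seventh.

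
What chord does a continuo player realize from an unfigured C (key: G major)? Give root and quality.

An unfigured bass indicates a triad in root position.
In root position the bass is the root, so the root is C.
The chord tones are C, E, G, giving C major.

C major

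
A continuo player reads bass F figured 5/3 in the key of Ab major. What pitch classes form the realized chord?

A third above F in this key is Ab.
A fifth above F in this key is C.
Together with the bass F, this spells F minor in root position.

F, Ab, C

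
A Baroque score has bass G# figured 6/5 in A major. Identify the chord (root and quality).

E dominant seventh

The figures 6/5 indicate a seventh chord in first inversion.
In first inversion the root lies a sixth above the bass: a sixth above G# in A major is E.
The chord tones are G#, B, D, E, giving E dominant seventh.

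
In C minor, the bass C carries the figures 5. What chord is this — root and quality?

C minor

The figures 5 indicate a triad in root position.
In root position the bass is the root, so the root is C.
The chord tones are C, Eb, G, giving C minor.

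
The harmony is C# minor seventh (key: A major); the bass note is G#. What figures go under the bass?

4/3

G# is the fifth of C# minor seventh, so the chord is in second inversion.
A seventh chord in second inversion is figured 6/4/3, conventionally abbreviated 4/3.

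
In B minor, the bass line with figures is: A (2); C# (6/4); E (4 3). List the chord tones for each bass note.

A, B, D, F# | C#, F#, A | E, G, A, C#

A (6/4/2): A, B, D, F#.
C# (6/4): C#, F#, A.
E (6/4/3): E, G, A, C#.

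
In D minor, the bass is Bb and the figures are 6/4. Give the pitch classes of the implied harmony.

Bb, E, G

A fourth above Bb in this key is E.
A sixth above Bb in this key is G.
Together with the bass Bb, this spells E diminished in second inversion.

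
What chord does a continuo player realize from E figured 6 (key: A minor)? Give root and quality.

C major

The figures 6 indicate a triad in first inversion.
In first inversion the root lies a sixth above the bass: a sixth above E in A minor is C.
The chord tones are E, G, C, giving C major.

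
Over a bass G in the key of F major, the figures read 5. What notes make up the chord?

The written figures 5 are shorthand for 5/3: the 3 is implied.
A third above G in this key is Bb.
A fifth above G in this key is D.
Together with the bass G, this spells G minor in root position.

G, Bb, D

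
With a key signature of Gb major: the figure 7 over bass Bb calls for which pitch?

Counting 6 letter steps above Bb lands on A; in Gb major, that letter is Ab.

Ab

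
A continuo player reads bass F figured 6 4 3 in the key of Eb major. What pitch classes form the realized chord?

F, Ab, Bb, D

A third above F in this key is Ab.
A fourth above F in this key is Bb.
A sixth above F in this key is D.
Together with the bass F, this spells Bb dominant seventh in second inversion.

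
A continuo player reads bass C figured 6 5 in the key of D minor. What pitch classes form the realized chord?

C, E, G, A

The written figures 6 5 are shorthand for 6/5/3: the 3 is implied.
A third above C in this key is E.
A fifth above C in this key is G.
A sixth above C in this key is A.
Together with the bass C, this spells A minor seventh in first inversion.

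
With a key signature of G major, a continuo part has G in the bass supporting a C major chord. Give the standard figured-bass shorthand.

G is the fifth of C major, so the chord is in second inversion.
A triad in second inversion is figured 6/4, conventionally abbreviated 6/4.

6/4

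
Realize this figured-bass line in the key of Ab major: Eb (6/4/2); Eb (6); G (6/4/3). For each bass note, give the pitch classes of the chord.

Eb, F, Ab, C | Eb, G, C | G, Bb, C, Eb

Eb (6/4/2): Eb, F, Ab, C.
Eb (6/3): Eb, G, C.
G (6/4/3): G, Bb, C, Eb.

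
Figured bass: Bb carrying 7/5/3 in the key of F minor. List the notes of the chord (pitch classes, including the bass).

Bb, Db, F, Ab

A third above Bb in this key is Db.
A fifth above Bb in this key is F.
A seventh above Bb in this key is Ab.
Together with the bass Bb, this spells Bb minor seventh in root position.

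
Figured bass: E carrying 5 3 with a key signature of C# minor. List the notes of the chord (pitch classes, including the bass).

E, G#, B

A third above E in this key is G#.
A fifth above E in this key is B.
Together with the bass E, this spells E major in root position.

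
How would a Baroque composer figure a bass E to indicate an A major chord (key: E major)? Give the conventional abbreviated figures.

6/4

E is the fifth of A major, so the chord is in second inversion.
A triad in second inversion is figured 6/4, conventionally abbreviated 6/4.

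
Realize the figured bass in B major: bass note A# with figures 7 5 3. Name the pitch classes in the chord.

A third above A# in this key is C#.
A fifth above A# in this key is E.
A seventh above A# in this key is G#.
Together with the bass A#, this spells A# half-diminished seventh in root position.

A#, C#, E, G#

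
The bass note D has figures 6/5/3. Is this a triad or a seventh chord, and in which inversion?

Intervals of 6/5/3 above the bass form a seventh chord; the bass is the third, so this is first inversion.

seventh chord, first inversion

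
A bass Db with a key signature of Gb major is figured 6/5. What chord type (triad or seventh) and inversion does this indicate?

6/5 is shorthand for 6/5/3.
Intervals of 6/5/3 above the bass form a seventh chord; the bass is the third, so this is first inversion.

seventh chord, first inversion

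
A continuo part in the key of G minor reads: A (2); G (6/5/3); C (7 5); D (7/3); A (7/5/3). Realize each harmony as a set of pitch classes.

A, Bb, D, F | G, Bb, D, Eb | C, Eb, G, Bb | D, F, A, C | A, C, Eb, G

A (6/4/2): A, Bb, D, F.
G (6/5/3): G, Bb, D, Eb.
C (7/5/3): C, Eb, G, Bb.
D (7/5/3): D, F, A, C.
A (7/5/3): A, C, Eb, G.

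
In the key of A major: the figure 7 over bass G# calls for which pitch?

Counting 6 letter steps above G# lands on F; in A major, that letter is F#.

F#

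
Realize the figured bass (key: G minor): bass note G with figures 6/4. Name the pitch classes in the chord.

G, C, Eb

A fourth above G in this key is C.
A sixth above G in this key is Eb.
Together with the bass G, this spells C minor in second inversion.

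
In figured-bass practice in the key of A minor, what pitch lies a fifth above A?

E

Counting 4 letter steps above A lands on E; in A minor, that letter is E.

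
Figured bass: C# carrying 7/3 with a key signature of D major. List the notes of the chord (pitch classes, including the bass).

C#, E, G, B

The written figures 7/3 are shorthand for 7/5/3: the 5 is implied.
A third above C# in this key is E.
A fifth above C# in this key is G.
A seventh above C# in this key is B.
Together with the bass C#, this spells C# half-diminished seventh in root position.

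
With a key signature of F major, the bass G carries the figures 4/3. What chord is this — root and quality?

The figures 4/3 indicate a seventh chord in second inversion.
In second inversion the root lies a fourth above the bass: a fourth above G in F major is C.
The chord tones are G, Bb, C, E, giving C dominant seventh.

C dominant seventh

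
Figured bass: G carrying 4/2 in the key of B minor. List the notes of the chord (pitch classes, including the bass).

G, A, C#, E

The written figures 4/2 are shorthand for 6/4/2: the 6 is implied.
A second above G in this key is A.
A fourth above G in this key is C#.
A sixth above G in this key is E.
Together with the bass G, this spells A dominant seventh in third inversion.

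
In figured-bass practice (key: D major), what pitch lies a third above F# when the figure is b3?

Counting 2 letter steps above F# lands on A; in D major, that letter is A.
The b3 figure lowers it a semitone, giving Ab.

Ab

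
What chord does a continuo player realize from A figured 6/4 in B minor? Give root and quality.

D major

The figures 6/4 indicate a triad in second inversion.
In second inversion the root lies a fourth above the bass: a fourth above A in B minor is D.
The chord tones are A, D, F#, giving D major.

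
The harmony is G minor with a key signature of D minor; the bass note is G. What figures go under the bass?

no figures

G is the root of G minor, so the chord is in root position.
A triad in root position is figured 5/3, conventionally abbreviated (no figures — root-position triad).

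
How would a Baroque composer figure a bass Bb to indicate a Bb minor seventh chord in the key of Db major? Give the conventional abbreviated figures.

7

Bb is the root of Bb minor seventh, so the chord is in root position.
A seventh chord in root position is figured 7/5/3, conventionally abbreviated 7.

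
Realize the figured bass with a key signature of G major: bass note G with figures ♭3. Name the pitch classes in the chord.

G, Bb, D

The written figures ♭3 are shorthand for 5/3: the 5 is implied.
A third above G in this key is B, lowered to Bb by the flat.
A fifth above G in this key is D.
Together with the bass G, this spells G minor in root position.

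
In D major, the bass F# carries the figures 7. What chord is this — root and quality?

F# minor seventh

The figures 7 indicate a seventh chord in root position.
In root position the bass is the root, so the root is F#.
The chord tones are F#, A, C#, E, giving F# minor seventh.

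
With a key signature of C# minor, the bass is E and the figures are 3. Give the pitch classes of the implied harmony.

E, G#, B

The written figures 3 are shorthand for 5/3: the 5 is implied.
A third above E in this key is G#.
A fifth above E in this key is B.
Together with the bass E, this spells E major in root position.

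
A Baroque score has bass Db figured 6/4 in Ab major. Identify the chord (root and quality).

G diminished

The figures 6/4 indicate a triad in second inversion.
In second inversion the root lies a fourth above the bass: a fourth above Db in Ab major is G.
The chord tones are Db, G, Bb, giving G diminished.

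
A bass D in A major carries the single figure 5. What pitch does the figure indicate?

A

Counting 4 letter steps above D lands on A; in A major, that letter is A.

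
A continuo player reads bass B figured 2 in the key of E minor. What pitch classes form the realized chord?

The written figures 2 are shorthand for 6/4/2: the 6/4 are implied.
A second above B in this key is C.
A fourth above B in this key is E.
A sixth above B in this key is G.
Together with the bass B, this spells C major seventh in third inversion.

B, C, E, G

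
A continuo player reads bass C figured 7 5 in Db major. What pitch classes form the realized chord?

The written figures 7 5 are shorthand for 7/5/3: the 3 is implied.
A third above C in this key is Eb.
A fifth above C in this key is Gb.
A seventh above C in this key is Bb.
Together with the bass C, this spells C half-diminished seventh in root position.

C, Eb, Gb, Bb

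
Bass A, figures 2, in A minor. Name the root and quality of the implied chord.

The figures 2 indicate a seventh chord in third inversion.
In third inversion the root lies a second above the bass: a second above A in A minor is B.
The chord tones are A, B, D, F, giving B half-diminished seventh.

B half-diminished seventh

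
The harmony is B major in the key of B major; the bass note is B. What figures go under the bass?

B is the root of B major, so the chord is in root position.
A triad in root position is figured 5/3, conventionally abbreviated (no figures — root-position triad).

no figures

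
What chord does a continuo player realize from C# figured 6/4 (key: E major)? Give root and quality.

F# minor

The figures 6/4 indicate a triad in second inversion.
In second inversion the root lies a fourth above the bass: a fourth above C# in E major is F#.
The chord tones are C#, F#, A, giving F# minor.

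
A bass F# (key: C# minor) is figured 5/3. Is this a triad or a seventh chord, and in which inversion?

Intervals of 5/3 above the bass form a triad; the bass is the root, so this is root position.

triad, root position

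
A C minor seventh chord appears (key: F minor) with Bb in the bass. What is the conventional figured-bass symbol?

Bb is the seventh of C minor seventh, so the chord is in third inversion.
A seventh chord in third inversion is figured 6/4/2, conventionally abbreviated 4/2.

4/2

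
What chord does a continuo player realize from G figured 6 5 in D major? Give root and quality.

The figures 6 5 indicate a seventh chord in first inversion.
In first inversion the root lies a sixth above the bass: a sixth above G in D major is E.
The chord tones are G, B, D, E, giving E minor seventh.

E minor seventh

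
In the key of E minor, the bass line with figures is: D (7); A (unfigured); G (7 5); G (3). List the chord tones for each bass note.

D, F#, A, C | A, C, E | G, B, D, F# | G, B, D

D (7/5/3): D, F#, A, C.
A (5/3): A, C, E.
G (7/5/3): G, B, D, F#.
G (5/3): G, B, D.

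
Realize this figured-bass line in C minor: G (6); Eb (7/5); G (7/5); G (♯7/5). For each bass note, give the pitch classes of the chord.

G, Bb, Eb | Eb, G, Bb, D | G, Bb, D, F | G, Bb, D, F#

G (6/3): G, Bb, Eb.
Eb (7/5/3): Eb, G, Bb, D.
G (7/5/3): G, Bb, D, F.
G (#7/5/3): G, Bb, D, F#.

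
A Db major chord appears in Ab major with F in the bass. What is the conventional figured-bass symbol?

F is the third of Db major, so the chord is in first inversion.
A triad in first inversion is figured 6/3, conventionally abbreviated 6.

6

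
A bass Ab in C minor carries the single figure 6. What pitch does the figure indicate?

F

Counting 5 letter steps above Ab lands on F; in C minor, that letter is F.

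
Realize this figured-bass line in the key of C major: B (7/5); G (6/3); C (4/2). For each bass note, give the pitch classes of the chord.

B (7/5/3): B, D, F, A.
G (6/3): G, B, E.
C (6/4/2): C, D, F, A.

B, D, F, A | G, B, E | C, D, F, A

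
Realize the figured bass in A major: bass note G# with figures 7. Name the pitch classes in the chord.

The written figures 7 are shorthand for 7/5/3: the 5/3 are implied.
A third above G# in this key is B.
A fifth above G# in this key is D.
A seventh above G# in this key is F#.
Together with the bass G#, this spells G# half-diminished seventh in root position.

G#, B, D, F#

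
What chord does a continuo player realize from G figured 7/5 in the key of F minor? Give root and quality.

The figures 7/5 indicate a seventh chord in root position.
In root position the bass is the root, so the root is G.
The chord tones are G, Bb, Db, F, giving G half-diminished seventh.

G half-diminished seventh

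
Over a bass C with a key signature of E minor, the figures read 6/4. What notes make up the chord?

C, F#, A

A fourth above C in this key is F#.
A sixth above C in this key is A.
Together with the bass C, this spells F# diminished in second inversion.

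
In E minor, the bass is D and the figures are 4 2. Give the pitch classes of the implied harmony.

D, E, G, B

The written figures 4 2 are shorthand for 6/4/2: the 6 is implied.
A second above D in this key is E.
A fourth above D in this key is G.
A sixth above D in this key is B.
Together with the bass D, this spells E minor seventh in third inversion.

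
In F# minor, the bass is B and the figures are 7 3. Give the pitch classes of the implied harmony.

B, D, F#, A

The written figures 7 3 are shorthand for 7/5/3: the 5 is implied.
A third above B in this key is D.
A fifth above B in this key is F#.
A seventh above B in this key is A.
Together with the bass B, this spells B minor seventh in root position.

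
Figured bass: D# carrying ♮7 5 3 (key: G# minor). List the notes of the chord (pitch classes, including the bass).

D#, F#, A#, C

A third above D# in this key is F#.
A fifth above D# in this key is A#.
A seventh above D# in this key is C#, made natural (C) by the ♮ figure.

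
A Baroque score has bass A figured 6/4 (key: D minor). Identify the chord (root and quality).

The figures 6/4 indicate a triad in second inversion.
In second inversion the root lies a fourth above the bass: a fourth above A in D minor is D.
The chord tones are A, D, F, giving D minor.

D minor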